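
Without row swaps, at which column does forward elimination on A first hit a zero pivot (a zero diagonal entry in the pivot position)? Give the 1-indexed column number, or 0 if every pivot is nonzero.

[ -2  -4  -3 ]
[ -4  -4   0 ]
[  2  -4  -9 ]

Naive forward elimination:
R2 <- R2 - (2)*R1:  [ 0  4  6 ]
R3 <- R3 - (-1)*R1:  [   0   -8  -12 ]
R3 <- R3 - (-2)*R2:  [ 0  0  0 ]
Matrix at this point:
[ -2  -4  -3 ]
[  0   4   6 ]
[  0   0   0 ]
Pivot entry (3,3) in the last row is zero and there are no rows below to swap with -> zero pivot in column 3 (A is singular).

first zero-pivot column = 3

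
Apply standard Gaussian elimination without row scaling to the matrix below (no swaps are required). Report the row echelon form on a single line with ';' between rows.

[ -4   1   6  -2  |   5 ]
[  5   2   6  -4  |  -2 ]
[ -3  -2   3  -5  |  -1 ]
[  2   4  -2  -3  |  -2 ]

Forward elimination:
R2 <- R2 - (-5/4)*R1:  [     0   13/4   27/2  -13/2   17/4 ]
R3 <- R3 - (3/4)*R1:  [     0  -11/4   -3/2   -7/2  -19/4 ]
R4 <- R4 - (-1/2)*R1:  [   0  9/2    1   -4  1/2 ]
R3 <- R3 - (-11/13)*R2:  [      0       0  129/13      -9  -15/13 ]
R4 <- R4 - (18/13)*R2:  [       0        0  -230/13        5   -70/13 ]
R4 <- R4 - (-230/129)*R3:  [       0        0        0  -475/43  -320/43 ]
Row echelon form:
[ -4     1       6       -2  |        5 ]
[  0  13/4    27/2    -13/2  |     17/4 ]
[  0     0  129/13       -9  |   -15/13 ]
[  0     0       0  -475/43  |  -320/43 ]

REF = [-4 1 6 -2 5; 0 13/4 27/2 -13/2 17/4; 0 0 129/13 -9 -15/13; 0 0 0 -475/43 -320/43]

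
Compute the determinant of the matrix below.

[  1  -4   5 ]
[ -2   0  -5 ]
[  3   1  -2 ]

det(A) = 71

Forward elimination:
R2 <- R2 - (-2)*R1:  [  0  -8   5 ]
R3 <- R3 - (3)*R1:  [   0   13  -17 ]
R3 <- R3 - (-13/8)*R2:  [     0      0  -71/8 ]
Upper-triangular form:
[ 1  -4      5 ]
[ 0  -8      5 ]
[ 0   0  -71/8 ]
det(A) = (-1)^0 * (1) * (-8) * (-71/8) = 71  (0 row swaps -> sign +1)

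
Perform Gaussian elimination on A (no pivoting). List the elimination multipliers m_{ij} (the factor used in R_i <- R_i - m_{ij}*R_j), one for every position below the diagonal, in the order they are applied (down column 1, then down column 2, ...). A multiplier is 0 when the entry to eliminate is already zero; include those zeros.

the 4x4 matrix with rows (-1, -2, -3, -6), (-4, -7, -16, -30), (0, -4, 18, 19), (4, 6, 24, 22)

multipliers: 4, 0, -4, -4, -2, 2

Forward elimination:
R2 <- R2 - (4)*R1:  [  0   1  -4  -6 ]
R3: entry in column 1 is already 0 -> m_{31} = 0 (no row operation needed)
R4 <- R4 - (-4)*R1:  [  0  -2  12  -2 ]
R3 <- R3 - (-4)*R2:  [  0   0   2  -5 ]
R4 <- R4 - (-2)*R2:  [   0    0    4  -14 ]
R4 <- R4 - (2)*R3:  [  0   0   0  -4 ]
Multipliers (in order of application): m_{21} = 4, m_{31} = 0, m_{41} = -4, m_{32} = -4, m_{42} = -2, m_{43} = 2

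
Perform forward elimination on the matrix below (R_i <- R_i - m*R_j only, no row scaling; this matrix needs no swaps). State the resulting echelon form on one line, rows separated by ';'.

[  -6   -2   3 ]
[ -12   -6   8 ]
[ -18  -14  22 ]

Forward elimination:
R2 <- R2 - (2)*R1:  [  0  -2   2 ]
R3 <- R3 - (3)*R1:  [  0  -8  13 ]
R3 <- R3 - (4)*R2:  [ 0  0  5 ]
Row echelon form:
[ -6  -2  3 ]
[  0  -2  2 ]
[  0   0  5 ]

REF = [-6 -2 3; 0 -2 2; 0 0 5]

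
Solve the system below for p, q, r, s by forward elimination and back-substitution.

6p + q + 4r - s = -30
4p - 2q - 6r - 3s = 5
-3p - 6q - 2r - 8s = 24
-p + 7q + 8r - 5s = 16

(-4, 3, -3, -3)

Forward elimination on [A|b]:
R2 <- R2 - (2/3)*R1:  [     0   -8/3  -26/3   -7/3     25 ]
R3 <- R3 - (-1/2)*R1:  [     0  -11/2      0  -17/2      9 ]
R4 <- R4 - (-1/6)*R1:  [     0   43/6   26/3  -31/6     11 ]
R3 <- R3 - (33/16)*R2:  [       0        0    143/8   -59/16  -681/16 ]
R4 <- R4 - (-43/16)*R2:  [       0        0   -117/8  -183/16  1251/16 ]
R4 <- R4 - (-9/11)*R3:  [       0        0        0  -159/11   477/11 ]
Row echelon form:
[ 6     1      4       -1  |      -30 ]
[ 0  -8/3  -26/3     -7/3  |       25 ]
[ 0     0  143/8   -59/16  |  -681/16 ]
[ 0     0      0  -159/11  |   477/11 ]
Back-substitution:
s = (477/11) / (-159/11) = -3
r = (-681/16 - (-59/16)*(-3)) / (143/8) = -3
q = (25 - (-26/3)*(-3) - (-7/3)*(-3)) / (-8/3) = 3
p = (-30 - (1)*(3) - (4)*(-3) - (-1)*(-3)) / 6 = -4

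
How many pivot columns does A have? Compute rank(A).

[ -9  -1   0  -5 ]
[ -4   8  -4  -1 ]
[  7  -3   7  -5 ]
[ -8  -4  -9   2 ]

Row reduction:
R2 <- R2 - (4/9)*R1:  [    0  76/9    -4  11/9 ]
R3 <- R3 - (-7/9)*R1:  [     0  -34/9      7  -80/9 ]
R4 <- R4 - (8/9)*R1:  [     0  -28/9     -9   58/9 ]
R3 <- R3 - (-17/38)*R2:  [       0        0    99/19  -317/38 ]
R4 <- R4 - (-7/19)*R2:  [       0        0  -199/19   131/19 ]
R4 <- R4 - (-199/99)*R3:  [         0          0          0  -1955/198 ]
Row echelon form:
[ -9    -1      0         -5 ]
[  0  76/9     -4       11/9 ]
[  0     0  99/19    -317/38 ]
[  0     0      0  -1955/198 ]
Nonzero rows / pivot columns: 4

rank(A) = 4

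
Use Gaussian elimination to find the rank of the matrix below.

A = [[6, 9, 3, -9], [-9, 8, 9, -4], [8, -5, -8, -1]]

Row reduction:
R2 <- R2 - (-3/2)*R1:  [     0   43/2   27/2  -35/2 ]
R3 <- R3 - (4/3)*R1:  [   0  -17  -12   11 ]
R3 <- R3 - (-34/43)*R2:  [       0        0   -57/43  -122/43 ]
Row echelon form:
[ 6     9       3       -9 ]
[ 0  43/2    27/2    -35/2 ]
[ 0     0  -57/43  -122/43 ]
Nonzero rows / pivot columns: 3

rank(A) = 3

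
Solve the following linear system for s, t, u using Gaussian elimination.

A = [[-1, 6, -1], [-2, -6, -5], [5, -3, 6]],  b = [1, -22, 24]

(3, 1, 2)

Forward elimination on [A|b]:
R2 <- R2 - (2)*R1:  [   0  -18   -3  -24 ]
R3 <- R3 - (-5)*R1:  [  0  27   1  29 ]
R3 <- R3 - (-3/2)*R2:  [    0     0  -7/2    -7 ]
Row echelon form:
[ -1    6    -1  |    1 ]
[  0  -18    -3  |  -24 ]
[  0    0  -7/2  |   -7 ]
Back-substitution:
u = (-7) / (-7/2) = 2
t = (-24 - (-3)*(2)) / -18 = 1
s = (1 - (6)*(1) - (-1)*(2)) / -1 = 3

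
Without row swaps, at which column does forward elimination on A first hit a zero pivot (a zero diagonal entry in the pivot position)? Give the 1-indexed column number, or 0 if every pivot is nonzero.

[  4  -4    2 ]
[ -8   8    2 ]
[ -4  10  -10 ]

Naive forward elimination:
R2 <- R2 - (-2)*R1:  [ 0  0  6 ]
R3 <- R3 - (-1)*R1:  [  0   6  -8 ]
Matrix at this point:
[ 4  -4   2 ]
[ 0   0   6 ]
[ 0   6  -8 ]
Pivot entry (2,2) is zero but row 3 has 6 in column 2 -> naive elimination stops; a row interchange (e.g. R2 <-> R3) would be required here.

first zero-pivot column = 2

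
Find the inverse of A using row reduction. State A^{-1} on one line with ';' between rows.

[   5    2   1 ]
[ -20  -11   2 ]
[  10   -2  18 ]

Gauss-Jordan on [A | I]:
R1 <- (1/5)*R1:  [   1  2/5  1/5  |  1/5    0    0 ]
R2 <- R2 - (-20)*R1:  [  0  -3   6  |   4   1   0 ]
R3 <- R3 - (10)*R1:  [  0  -6  16  |  -2   0   1 ]
R2 <- (1/-3)*R2:  [    0     1    -2  |  -4/3  -1/3     0 ]
R1 <- R1 - (2/5)*R2:  [     1      0      1  |  11/15   2/15      0 ]
R3 <- R3 - (-6)*R2:  [   0    0    4  |  -10   -2    1 ]
R3 <- (1/4)*R3:  [    0     0     1  |  -5/2  -1/2   1/4 ]
R1 <- R1 - (1)*R3:  [     1      0      0  |  97/30  19/30   -1/4 ]
R2 <- R2 - (-2)*R3:  [     0      1      0  |  -19/3   -4/3    1/2 ]
Right block of [I | A^{-1}] is the inverse:
[ 97/30  19/30  -1/4 ]
[ -19/3   -4/3   1/2 ]
[  -5/2   -1/2   1/4 ]

inverse = [97/30 19/30 -1/4; -19/3 -4/3 1/2; -5/2 -1/2 1/4]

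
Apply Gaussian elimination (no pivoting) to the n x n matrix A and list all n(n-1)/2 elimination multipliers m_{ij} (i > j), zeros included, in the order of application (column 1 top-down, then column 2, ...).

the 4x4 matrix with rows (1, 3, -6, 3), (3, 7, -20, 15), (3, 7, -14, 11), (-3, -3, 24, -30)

Forward elimination:
R2 <- R2 - (3)*R1:  [  0  -2  -2   6 ]
R3 <- R3 - (3)*R1:  [  0  -2   4   2 ]
R4 <- R4 - (-3)*R1:  [   0    6    6  -21 ]
R3 <- R3 - (1)*R2:  [  0   0   6  -4 ]
R4 <- R4 - (-3)*R2:  [  0   0   0  -3 ]
R4: entry in column 3 is already 0 -> m_{43} = 0 (no row operation needed)
Multipliers (in order of application): m_{21} = 3, m_{31} = 3, m_{41} = -3, m_{32} = 1, m_{42} = -3, m_{43} = 0

multipliers: 3, 3, -3, 1, -3, 0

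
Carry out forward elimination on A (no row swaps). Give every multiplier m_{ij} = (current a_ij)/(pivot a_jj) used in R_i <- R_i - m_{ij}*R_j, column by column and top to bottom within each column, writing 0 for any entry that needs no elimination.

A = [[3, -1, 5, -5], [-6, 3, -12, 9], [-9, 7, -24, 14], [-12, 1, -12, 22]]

Forward elimination:
R2 <- R2 - (-2)*R1:  [  0   1  -2  -1 ]
R3 <- R3 - (-3)*R1:  [  0   4  -9  -1 ]
R4 <- R4 - (-4)*R1:  [  0  -3   8   2 ]
R3 <- R3 - (4)*R2:  [  0   0  -1   3 ]
R4 <- R4 - (-3)*R2:  [  0   0   2  -1 ]
R4 <- R4 - (-2)*R3:  [ 0  0  0  5 ]
Multipliers (in order of application): m_{21} = -2, m_{31} = -3, m_{41} = -4, m_{32} = 4, m_{42} = -3, m_{43} = -2

multipliers: -2, -3, -4, 4, -3, -2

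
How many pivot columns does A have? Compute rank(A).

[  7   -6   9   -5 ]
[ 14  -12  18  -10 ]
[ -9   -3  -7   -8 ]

Row reduction:
R2 <- R2 - (2)*R1:  [ 0  0  0  0 ]
R3 <- R3 - (-9/7)*R1:  [      0   -75/7    32/7  -101/7 ]
R2 <-> R3   (pivot in column 2 was zero)
[ 7     -6     9      -5 ]
[ 0  -75/7  32/7  -101/7 ]
[ 0      0     0       0 ]
Row echelon form:
[ 7     -6     9      -5 ]
[ 0  -75/7  32/7  -101/7 ]
[ 0      0     0       0 ]
Nonzero rows / pivot columns: 2

rank(A) = 2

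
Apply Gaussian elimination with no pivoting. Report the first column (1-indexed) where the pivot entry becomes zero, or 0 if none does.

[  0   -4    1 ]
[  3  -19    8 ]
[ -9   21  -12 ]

first zero-pivot column = 1

Naive forward elimination:
Pivot entry (1,1) is zero but row 2 has 3 in column 1 -> naive elimination stops; a row interchange (e.g. R1 <-> R2) would be required here.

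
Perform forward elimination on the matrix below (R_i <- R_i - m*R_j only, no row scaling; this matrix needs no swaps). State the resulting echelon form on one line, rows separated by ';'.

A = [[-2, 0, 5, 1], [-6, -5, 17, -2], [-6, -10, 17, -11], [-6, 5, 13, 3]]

Forward elimination:
R2 <- R2 - (3)*R1:  [  0  -5   2  -5 ]
R3 <- R3 - (3)*R1:  [   0  -10    2  -14 ]
R4 <- R4 - (3)*R1:  [  0   5  -2   0 ]
R3 <- R3 - (2)*R2:  [  0   0  -2  -4 ]
R4 <- R4 - (-1)*R2:  [  0   0   0  -5 ]
Row echelon form:
[ -2   0   5   1 ]
[  0  -5   2  -5 ]
[  0   0  -2  -4 ]
[  0   0   0  -5 ]

REF = [-2 0 5 1; 0 -5 2 -5; 0 0 -2 -4; 0 0 0 -5]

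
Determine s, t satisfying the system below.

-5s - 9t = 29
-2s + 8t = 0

(-4, -1)

Forward elimination on [A|b]:
R2 <- R2 - (2/5)*R1:  [     0   58/5  -58/5 ]
Row echelon form:
[ -5    -9  |     29 ]
[  0  58/5  |  -58/5 ]
Back-substitution:
t = (-58/5) / (58/5) = -1
s = (29 - (-9)*(-1)) / -5 = -4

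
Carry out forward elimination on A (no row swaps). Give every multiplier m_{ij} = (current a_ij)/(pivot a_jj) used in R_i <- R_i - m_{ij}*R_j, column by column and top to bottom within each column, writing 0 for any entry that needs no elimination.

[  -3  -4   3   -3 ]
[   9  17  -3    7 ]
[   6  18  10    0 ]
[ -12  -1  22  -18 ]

multipliers: -3, -2, 4, 2, 3, -2

Forward elimination:
R2 <- R2 - (-3)*R1:  [  0   5   6  -2 ]
R3 <- R3 - (-2)*R1:  [  0  10  16  -6 ]
R4 <- R4 - (4)*R1:  [  0  15  10  -6 ]
R3 <- R3 - (2)*R2:  [  0   0   4  -2 ]
R4 <- R4 - (3)*R2:  [  0   0  -8   0 ]
R4 <- R4 - (-2)*R3:  [  0   0   0  -4 ]
Multipliers (in order of application): m_{21} = -3, m_{31} = -2, m_{41} = 4, m_{32} = 2, m_{42} = 3, m_{43} = -2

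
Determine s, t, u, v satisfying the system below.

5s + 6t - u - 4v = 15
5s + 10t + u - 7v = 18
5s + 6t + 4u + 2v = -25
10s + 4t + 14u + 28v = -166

(1, -2, -2, -5)

Forward elimination on [A|b]:
R2 <- R2 - (1)*R1:  [  0   4   2  -3   3 ]
R3 <- R3 - (1)*R1:  [   0    0    5    6  -40 ]
R4 <- R4 - (2)*R1:  [    0    -8    16    36  -196 ]
R4 <- R4 - (-2)*R2:  [    0     0    20    30  -190 ]
R4 <- R4 - (4)*R3:  [   0    0    0    6  -30 ]
Row echelon form:
[ 5  6  -1  -4  |   15 ]
[ 0  4   2  -3  |    3 ]
[ 0  0   5   6  |  -40 ]
[ 0  0   0   6  |  -30 ]
Back-substitution:
v = (-30) / 6 = -5
u = (-40 - (6)*(-5)) / 5 = -2
t = (3 - (2)*(-2) - (-3)*(-5)) / 4 = -2
s = (15 - (6)*(-2) - (-1)*(-2) - (-4)*(-5)) / 5 = 1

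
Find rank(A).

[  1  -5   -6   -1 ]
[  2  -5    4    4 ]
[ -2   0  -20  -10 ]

rank(A) = 2

Row reduction:
R2 <- R2 - (2)*R1:  [  0   5  16   6 ]
R3 <- R3 - (-2)*R1:  [   0  -10  -32  -12 ]
R3 <- R3 - (-2)*R2:  [ 0  0  0  0 ]
Row echelon form:
[ 1  -5  -6  -1 ]
[ 0   5  16   6 ]
[ 0   0   0   0 ]
Nonzero rows / pivot columns: 2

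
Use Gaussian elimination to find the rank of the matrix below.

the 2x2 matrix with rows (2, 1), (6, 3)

Row reduction:
R2 <- R2 - (3)*R1:  [ 0  0 ]
Row echelon form:
[ 2  1 ]
[ 0  0 ]
Nonzero rows / pivot columns: 1

rank(A) = 1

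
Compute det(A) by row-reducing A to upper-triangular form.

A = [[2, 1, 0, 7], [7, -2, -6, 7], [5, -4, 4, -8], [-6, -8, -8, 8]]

Forward elimination:
R2 <- R2 - (7/2)*R1:  [     0  -11/2     -6  -35/2 ]
R3 <- R3 - (5/2)*R1:  [     0  -13/2      4  -51/2 ]
R4 <- R4 - (-3)*R1:  [  0  -5  -8  29 ]
R3 <- R3 - (13/11)*R2:  [      0       0  122/11  -53/11 ]
R4 <- R4 - (10/11)*R2:  [      0       0  -28/11  494/11 ]
R4 <- R4 - (-14/61)*R3:  [       0        0        0  2672/61 ]
Upper-triangular form:
[ 2      1       0        7 ]
[ 0  -11/2      -6    -35/2 ]
[ 0      0  122/11   -53/11 ]
[ 0      0       0  2672/61 ]
det(A) = (-1)^0 * (2) * (-11/2) * (122/11) * (2672/61) = -5344  (0 row swaps -> sign +1)

det(A) = -5344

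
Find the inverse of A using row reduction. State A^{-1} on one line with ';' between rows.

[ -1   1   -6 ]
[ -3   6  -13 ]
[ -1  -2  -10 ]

Gauss-Jordan on [A | I]:
R1 <- (1/-1)*R1:  [  1  -1   6  |  -1   0   0 ]
R2 <- R2 - (-3)*R1:  [  0   3   5  |  -3   1   0 ]
R3 <- R3 - (-1)*R1:  [  0  -3  -4  |  -1   0   1 ]
R2 <- (1/3)*R2:  [   0    1  5/3  |   -1  1/3    0 ]
R1 <- R1 - (-1)*R2:  [    1     0  23/3  |    -2   1/3     0 ]
R3 <- R3 - (-3)*R2:  [  0   0   1  |  -4   1   1 ]
R1 <- R1 - (23/3)*R3:  [     1      0      0  |   86/3  -22/3  -23/3 ]
R2 <- R2 - (5/3)*R3:  [    0     1     0  |  17/3  -4/3  -5/3 ]
Right block of [I | A^{-1}] is the inverse:
[ 86/3  -22/3  -23/3 ]
[ 17/3   -4/3   -5/3 ]
[   -4      1      1 ]

inverse = [86/3 -22/3 -23/3; 17/3 -4/3 -5/3; -4 1 1]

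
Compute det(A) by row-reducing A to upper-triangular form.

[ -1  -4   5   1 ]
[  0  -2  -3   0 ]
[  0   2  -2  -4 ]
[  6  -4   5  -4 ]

Forward elimination:
R4 <- R4 - (-6)*R1:  [   0  -28   35    2 ]
R3 <- R3 - (-1)*R2:  [  0   0  -5  -4 ]
R4 <- R4 - (14)*R2:  [  0   0  77   2 ]
R4 <- R4 - (-77/5)*R3:  [      0       0       0  -298/5 ]
Upper-triangular form:
[ -1  -4   5       1 ]
[  0  -2  -3       0 ]
[  0   0  -5      -4 ]
[  0   0   0  -298/5 ]
det(A) = (-1)^0 * (-1) * (-2) * (-5) * (-298/5) = 596  (0 row swaps -> sign +1)

det(A) = 596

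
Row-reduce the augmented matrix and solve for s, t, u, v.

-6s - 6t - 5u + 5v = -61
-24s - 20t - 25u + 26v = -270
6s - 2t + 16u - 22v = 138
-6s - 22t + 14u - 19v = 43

Forward elimination on [A|b]:
R2 <- R2 - (4)*R1:  [   0    4   -5    6  -26 ]
R3 <- R3 - (-1)*R1:  [   0   -8   11  -17   77 ]
R4 <- R4 - (1)*R1:  [   0  -16   19  -24  104 ]
R3 <- R3 - (-2)*R2:  [  0   0   1  -5  25 ]
R4 <- R4 - (-4)*R2:  [  0   0  -1   0   0 ]
R4 <- R4 - (-1)*R3:  [  0   0   0  -5  25 ]
Row echelon form:
[ -6  -6  -5   5  |  -61 ]
[  0   4  -5   6  |  -26 ]
[  0   0   1  -5  |   25 ]
[  0   0   0  -5  |   25 ]
Back-substitution:
v = (25) / -5 = -5
u = (25 - (-5)*(-5)) / 1 = 0
t = (-26 - (-5)*(0) - (6)*(-5)) / 4 = 1
s = (-61 - (-6)*(1) - (-5)*(0) - (5)*(-5)) / -6 = 5

(5, 1, 0, -5)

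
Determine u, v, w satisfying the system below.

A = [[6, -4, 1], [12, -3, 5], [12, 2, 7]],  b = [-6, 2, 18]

(2, 4, -2)

Forward elimination on [A|b]:
R2 <- R2 - (2)*R1:  [  0   5   3  14 ]
R3 <- R3 - (2)*R1:  [  0  10   5  30 ]
R3 <- R3 - (2)*R2:  [  0   0  -1   2 ]
Row echelon form:
[ 6  -4   1  |  -6 ]
[ 0   5   3  |  14 ]
[ 0   0  -1  |   2 ]
Back-substitution:
w = (2) / -1 = -2
v = (14 - (3)*(-2)) / 5 = 4
u = (-6 - (-4)*(4) - (1)*(-2)) / 6 = 2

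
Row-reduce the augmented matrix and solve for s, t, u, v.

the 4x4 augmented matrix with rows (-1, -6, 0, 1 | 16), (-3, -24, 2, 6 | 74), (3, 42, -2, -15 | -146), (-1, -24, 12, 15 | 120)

(0, -2, 1, 4)

Forward elimination on [A|b]:
R2 <- R2 - (3)*R1:  [  0  -6   2   3  26 ]
R3 <- R3 - (-3)*R1:  [   0   24   -2  -12  -98 ]
R4 <- R4 - (1)*R1:  [   0  -18   12   14  104 ]
R3 <- R3 - (-4)*R2:  [ 0  0  6  0  6 ]
R4 <- R4 - (3)*R2:  [  0   0   6   5  26 ]
R4 <- R4 - (1)*R3:  [  0   0   0   5  20 ]
Row echelon form:
[ -1  -6  0  1  |  16 ]
[  0  -6  2  3  |  26 ]
[  0   0  6  0  |   6 ]
[  0   0  0  5  |  20 ]
Back-substitution:
v = (20) / 5 = 4
u = (6) / 6 = 1
t = (26 - (2)*(1) - (3)*(4)) / -6 = -2
s = (16 - (-6)*(-2) - (1)*(4)) / -1 = 0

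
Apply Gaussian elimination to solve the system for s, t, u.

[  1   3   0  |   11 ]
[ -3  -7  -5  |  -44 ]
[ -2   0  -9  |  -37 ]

(5, 2, 3)

Forward elimination on [A|b]:
R2 <- R2 - (-3)*R1:  [   0    2   -5  -11 ]
R3 <- R3 - (-2)*R1:  [   0    6   -9  -15 ]
R3 <- R3 - (3)*R2:  [  0   0   6  18 ]
Row echelon form:
[ 1  3   0  |   11 ]
[ 0  2  -5  |  -11 ]
[ 0  0   6  |   18 ]
Back-substitution:
u = (18) / 6 = 3
t = (-11 - (-5)*(3)) / 2 = 2
s = (11 - (3)*(2)) / 1 = 5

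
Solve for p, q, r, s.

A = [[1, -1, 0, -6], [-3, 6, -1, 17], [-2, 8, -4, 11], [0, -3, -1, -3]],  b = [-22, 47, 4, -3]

Forward elimination on [A|b]:
R2 <- R2 - (-3)*R1:  [   0    3   -1   -1  -19 ]
R3 <- R3 - (-2)*R1:  [   0    6   -4   -1  -40 ]
R3 <- R3 - (2)*R2:  [  0   0  -2   1  -2 ]
R4 <- R4 - (-1)*R2:  [   0    0   -2   -4  -22 ]
R4 <- R4 - (1)*R3:  [   0    0    0   -5  -20 ]
Row echelon form:
[ 1  -1   0  -6  |  -22 ]
[ 0   3  -1  -1  |  -19 ]
[ 0   0  -2   1  |   -2 ]
[ 0   0   0  -5  |  -20 ]
Back-substitution:
s = (-20) / -5 = 4
r = (-2 - (1)*(4)) / -2 = 3
q = (-19 - (-1)*(3) - (-1)*(4)) / 3 = -4
p = (-22 - (-1)*(-4) - (-6)*(4)) / 1 = -2

(-2, -4, 3, 4)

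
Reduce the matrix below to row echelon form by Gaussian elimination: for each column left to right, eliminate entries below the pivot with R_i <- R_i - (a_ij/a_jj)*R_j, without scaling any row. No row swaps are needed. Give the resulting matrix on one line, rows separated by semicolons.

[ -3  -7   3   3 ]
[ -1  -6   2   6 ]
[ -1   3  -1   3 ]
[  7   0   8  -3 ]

REF = [-3 -7 3 3; 0 -11/3 1 5; 0 0 -6/11 102/11; 0 0 0 161]

Forward elimination:
R2 <- R2 - (1/3)*R1:  [     0  -11/3      1      5 ]
R3 <- R3 - (1/3)*R1:  [    0  16/3    -2     2 ]
R4 <- R4 - (-7/3)*R1:  [     0  -49/3     15      4 ]
R3 <- R3 - (-16/11)*R2:  [      0       0   -6/11  102/11 ]
R4 <- R4 - (49/11)*R2:  [       0        0   116/11  -201/11 ]
R4 <- R4 - (-58/3)*R3:  [   0    0    0  161 ]
Row echelon form:
[ -3     -7      3       3 ]
[  0  -11/3      1       5 ]
[  0      0  -6/11  102/11 ]
[  0      0      0     161 ]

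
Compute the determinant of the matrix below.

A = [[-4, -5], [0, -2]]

det(A) = 8

Forward elimination:
Upper-triangular form:
[ -4  -5 ]
[  0  -2 ]
det(A) = (-1)^0 * (-4) * (-2) = 8  (0 row swaps -> sign +1)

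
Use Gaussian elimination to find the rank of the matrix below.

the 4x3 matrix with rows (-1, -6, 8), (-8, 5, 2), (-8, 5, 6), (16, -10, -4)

rank(A) = 3

Row reduction:
R2 <- R2 - (8)*R1:  [   0   53  -62 ]
R3 <- R3 - (8)*R1:  [   0   53  -58 ]
R4 <- R4 - (-16)*R1:  [    0  -106   124 ]
R3 <- R3 - (1)*R2:  [ 0  0  4 ]
R4 <- R4 - (-2)*R2:  [ 0  0  0 ]
Row echelon form:
[ -1  -6    8 ]
[  0  53  -62 ]
[  0   0    4 ]
[  0   0    0 ]
Nonzero rows / pivot columns: 3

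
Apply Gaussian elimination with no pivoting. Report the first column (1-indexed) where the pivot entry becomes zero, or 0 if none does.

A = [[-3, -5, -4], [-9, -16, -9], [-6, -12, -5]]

first zero-pivot column = 0

Naive forward elimination:
R2 <- R2 - (3)*R1:  [  0  -1   3 ]
R3 <- R3 - (2)*R1:  [  0  -2   3 ]
R3 <- R3 - (2)*R2:  [  0   0  -3 ]
All pivots nonzero; naive elimination completes without hitting a zero pivot.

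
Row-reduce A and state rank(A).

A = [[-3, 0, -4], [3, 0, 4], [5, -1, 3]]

rank(A) = 2

Row reduction:
R2 <- R2 - (-1)*R1:  [ 0  0  0 ]
R3 <- R3 - (-5/3)*R1:  [     0     -1  -11/3 ]
R2 <-> R3   (pivot in column 2 was zero)
[ -3   0     -4 ]
[  0  -1  -11/3 ]
[  0   0      0 ]
Row echelon form:
[ -3   0     -4 ]
[  0  -1  -11/3 ]
[  0   0      0 ]
Nonzero rows / pivot columns: 2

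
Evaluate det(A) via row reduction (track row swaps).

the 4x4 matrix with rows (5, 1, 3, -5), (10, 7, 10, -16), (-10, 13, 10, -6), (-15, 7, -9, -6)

Forward elimination:
R2 <- R2 - (2)*R1:  [  0   5   4  -6 ]
R3 <- R3 - (-2)*R1:  [   0   15   16  -16 ]
R4 <- R4 - (-3)*R1:  [   0   10    0  -21 ]
R3 <- R3 - (3)*R2:  [ 0  0  4  2 ]
R4 <- R4 - (2)*R2:  [  0   0  -8  -9 ]
R4 <- R4 - (-2)*R3:  [  0   0   0  -5 ]
Upper-triangular form:
[ 5  1  3  -5 ]
[ 0  5  4  -6 ]
[ 0  0  4   2 ]
[ 0  0  0  -5 ]
det(A) = (-1)^0 * (5) * (5) * (4) * (-5) = -500  (0 row swaps -> sign +1)

det(A) = -500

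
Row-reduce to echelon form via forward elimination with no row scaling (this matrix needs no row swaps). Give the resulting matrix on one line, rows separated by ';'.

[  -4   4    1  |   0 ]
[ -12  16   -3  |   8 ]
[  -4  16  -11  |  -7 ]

REF = [-4 4 1 0; 0 4 -6 8; 0 0 6 -31]

Forward elimination:
R2 <- R2 - (3)*R1:  [  0   4  -6   8 ]
R3 <- R3 - (1)*R1:  [   0   12  -12   -7 ]
R3 <- R3 - (3)*R2:  [   0    0    6  -31 ]
Row echelon form:
[ -4  4   1  |    0 ]
[  0  4  -6  |    8 ]
[  0  0   6  |  -31 ]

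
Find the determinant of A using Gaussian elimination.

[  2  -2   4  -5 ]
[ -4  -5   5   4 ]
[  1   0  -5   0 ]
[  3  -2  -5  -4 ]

det(A) = -32

Forward elimination:
R2 <- R2 - (-2)*R1:  [  0  -9  13  -6 ]
R3 <- R3 - (1/2)*R1:  [   0    1   -7  5/2 ]
R4 <- R4 - (3/2)*R1:  [   0    1  -11  7/2 ]
R3 <- R3 - (-1/9)*R2:  [     0      0  -50/9   11/6 ]
R4 <- R4 - (-1/9)*R2:  [     0      0  -86/9   17/6 ]
R4 <- R4 - (43/25)*R3:  [     0      0      0  -8/25 ]
Upper-triangular form:
[ 2  -2      4     -5 ]
[ 0  -9     13     -6 ]
[ 0   0  -50/9   11/6 ]
[ 0   0      0  -8/25 ]
det(A) = (-1)^0 * (2) * (-9) * (-50/9) * (-8/25) = -32  (0 row swaps -> sign +1)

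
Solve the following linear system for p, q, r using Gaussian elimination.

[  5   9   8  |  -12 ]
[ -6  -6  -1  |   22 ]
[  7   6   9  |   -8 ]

Forward elimination on [A|b]:
R2 <- R2 - (-6/5)*R1:  [    0  24/5  43/5  38/5 ]
R3 <- R3 - (7/5)*R1:  [     0  -33/5  -11/5   44/5 ]
R3 <- R3 - (-11/8)*R2:  [    0     0  77/8  77/4 ]
Row echelon form:
[ 5     9     8  |   -12 ]
[ 0  24/5  43/5  |  38/5 ]
[ 0     0  77/8  |  77/4 ]
Back-substitution:
r = (77/4) / (77/8) = 2
q = (38/5 - (43/5)*(2)) / (24/5) = -2
p = (-12 - (9)*(-2) - (8)*(2)) / 5 = -2

(-2, -2, 2)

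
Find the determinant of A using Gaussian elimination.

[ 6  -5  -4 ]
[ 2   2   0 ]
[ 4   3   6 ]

det(A) = 140

Forward elimination:
R2 <- R2 - (1/3)*R1:  [    0  11/3   4/3 ]
R3 <- R3 - (2/3)*R1:  [    0  19/3  26/3 ]
R3 <- R3 - (19/11)*R2:  [     0      0  70/11 ]
Upper-triangular form:
[ 6    -5     -4 ]
[ 0  11/3    4/3 ]
[ 0     0  70/11 ]
det(A) = (-1)^0 * (6) * (11/3) * (70/11) = 140  (0 row swaps -> sign +1)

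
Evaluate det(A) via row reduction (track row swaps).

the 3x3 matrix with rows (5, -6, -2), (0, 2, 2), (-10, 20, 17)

Forward elimination:
R3 <- R3 - (-2)*R1:  [  0   8  13 ]
R3 <- R3 - (4)*R2:  [ 0  0  5 ]
Upper-triangular form:
[ 5  -6  -2 ]
[ 0   2   2 ]
[ 0   0   5 ]
det(A) = (-1)^0 * (5) * (2) * (5) = 50  (0 row swaps -> sign +1)

det(A) = 50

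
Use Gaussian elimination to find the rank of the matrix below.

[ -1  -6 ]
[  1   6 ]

rank(A) = 1

Row reduction:
R2 <- R2 - (-1)*R1:  [ 0  0 ]
Row echelon form:
[ -1  -6 ]
[  0   0 ]
Nonzero rows / pivot columns: 1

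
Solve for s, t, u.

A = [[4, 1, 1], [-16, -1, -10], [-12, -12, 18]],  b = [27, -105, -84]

Forward elimination on [A|b]:
R2 <- R2 - (-4)*R1:  [  0   3  -6   3 ]
R3 <- R3 - (-3)*R1:  [  0  -9  21  -3 ]
R3 <- R3 - (-3)*R2:  [ 0  0  3  6 ]
Row echelon form:
[ 4  1   1  |  27 ]
[ 0  3  -6  |   3 ]
[ 0  0   3  |   6 ]
Back-substitution:
u = (6) / 3 = 2
t = (3 - (-6)*(2)) / 3 = 5
s = (27 - (1)*(5) - (1)*(2)) / 4 = 5

(5, 5, 2)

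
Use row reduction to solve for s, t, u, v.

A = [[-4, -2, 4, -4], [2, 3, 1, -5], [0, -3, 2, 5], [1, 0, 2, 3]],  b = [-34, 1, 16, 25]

Forward elimination on [A|b]:
R2 <- R2 - (-1/2)*R1:  [   0    2    3   -7  -16 ]
R4 <- R4 - (-1/4)*R1:  [    0  -1/2     3     2  33/2 ]
R3 <- R3 - (-3/2)*R2:  [     0      0   13/2  -11/2     -8 ]
R4 <- R4 - (-1/4)*R2:  [    0     0  15/4   1/4  25/2 ]
R4 <- R4 - (15/26)*R3:  [      0       0       0   89/26  445/26 ]
Row echelon form:
[ -4  -2     4     -4  |     -34 ]
[  0   2     3     -7  |     -16 ]
[  0   0  13/2  -11/2  |      -8 ]
[  0   0     0  89/26  |  445/26 ]
Back-substitution:
v = (445/26) / (89/26) = 5
u = (-8 - (-11/2)*(5)) / (13/2) = 3
t = (-16 - (3)*(3) - (-7)*(5)) / 2 = 5
s = (-34 - (-2)*(5) - (4)*(3) - (-4)*(5)) / -4 = 4

(4, 5, 3, 5)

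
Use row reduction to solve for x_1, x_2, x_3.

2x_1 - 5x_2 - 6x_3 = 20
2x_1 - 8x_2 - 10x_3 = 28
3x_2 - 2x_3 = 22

(5, 4, -5)

Forward elimination on [A|b]:
R2 <- R2 - (1)*R1:  [  0  -3  -4   8 ]
R3 <- R3 - (-1)*R2:  [  0   0  -6  30 ]
Row echelon form:
[ 2  -5  -6  |  20 ]
[ 0  -3  -4  |   8 ]
[ 0   0  -6  |  30 ]
Back-substitution:
x_3 = (30) / -6 = -5
x_2 = (8 - (-4)*(-5)) / -3 = 4
x_1 = (20 - (-5)*(4) - (-6)*(-5)) / 2 = 5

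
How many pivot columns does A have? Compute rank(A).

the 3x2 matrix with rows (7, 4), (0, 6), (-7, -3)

rank(A) = 2

Row reduction:
R3 <- R3 - (-1)*R1:  [ 0  1 ]
R3 <- R3 - (1/6)*R2:  [ 0  0 ]
Row echelon form:
[ 7  4 ]
[ 0  6 ]
[ 0  0 ]
Nonzero rows / pivot columns: 2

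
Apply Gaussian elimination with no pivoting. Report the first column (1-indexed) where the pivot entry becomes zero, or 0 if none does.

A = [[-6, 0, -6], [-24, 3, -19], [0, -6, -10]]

Naive forward elimination:
R2 <- R2 - (4)*R1:  [ 0  3  5 ]
R3 <- R3 - (-2)*R2:  [ 0  0  0 ]
Matrix at this point:
[ -6  0  -6 ]
[  0  3   5 ]
[  0  0   0 ]
Pivot entry (3,3) in the last row is zero and there are no rows below to swap with -> zero pivot in column 3 (A is singular).

first zero-pivot column = 3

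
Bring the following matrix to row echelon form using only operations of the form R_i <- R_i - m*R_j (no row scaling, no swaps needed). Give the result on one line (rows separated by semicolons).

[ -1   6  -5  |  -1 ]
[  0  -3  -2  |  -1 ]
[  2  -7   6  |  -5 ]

Forward elimination:
R3 <- R3 - (-2)*R1:  [  0   5  -4  -7 ]
R3 <- R3 - (-5/3)*R2:  [     0      0  -22/3  -26/3 ]
Row echelon form:
[ -1   6     -5  |     -1 ]
[  0  -3     -2  |     -1 ]
[  0   0  -22/3  |  -26/3 ]

REF = [-1 6 -5 -1; 0 -3 -2 -1; 0 0 -22/3 -26/3]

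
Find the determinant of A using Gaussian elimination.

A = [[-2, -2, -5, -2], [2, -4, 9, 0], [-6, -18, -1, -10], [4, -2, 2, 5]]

det(A) = 216

Forward elimination:
R2 <- R2 - (-1)*R1:  [  0  -6   4  -2 ]
R3 <- R3 - (3)*R1:  [   0  -12   14   -4 ]
R4 <- R4 - (-2)*R1:  [  0  -6  -8   1 ]
R3 <- R3 - (2)*R2:  [ 0  0  6  0 ]
R4 <- R4 - (1)*R2:  [   0    0  -12    3 ]
R4 <- R4 - (-2)*R3:  [ 0  0  0  3 ]
Upper-triangular form:
[ -2  -2  -5  -2 ]
[  0  -6   4  -2 ]
[  0   0   6   0 ]
[  0   0   0   3 ]
det(A) = (-1)^0 * (-2) * (-6) * (6) * (3) = 216  (0 row swaps -> sign +1)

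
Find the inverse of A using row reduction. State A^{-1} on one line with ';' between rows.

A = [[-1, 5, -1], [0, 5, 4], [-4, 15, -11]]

Gauss-Jordan on [A | I]:
R1 <- (1/-1)*R1:  [  1  -5   1  |  -1   0   0 ]
R3 <- R3 - (-4)*R1:  [  0  -5  -7  |  -4   0   1 ]
R2 <- (1/5)*R2:  [   0    1  4/5  |    0  1/5    0 ]
R1 <- R1 - (-5)*R2:  [  1   0   5  |  -1   1   0 ]
R3 <- R3 - (-5)*R2:  [  0   0  -3  |  -4   1   1 ]
R3 <- (1/-3)*R3:  [    0     0     1  |   4/3  -1/3  -1/3 ]
R1 <- R1 - (5)*R3:  [     1      0      0  |  -23/3    8/3    5/3 ]
R2 <- R2 - (4/5)*R3:  [      0       1       0  |  -16/15    7/15    4/15 ]
Right block of [I | A^{-1}] is the inverse:
[  -23/3   8/3   5/3 ]
[ -16/15  7/15  4/15 ]
[    4/3  -1/3  -1/3 ]

inverse = [-23/3 8/3 5/3; -16/15 7/15 4/15; 4/3 -1/3 -1/3]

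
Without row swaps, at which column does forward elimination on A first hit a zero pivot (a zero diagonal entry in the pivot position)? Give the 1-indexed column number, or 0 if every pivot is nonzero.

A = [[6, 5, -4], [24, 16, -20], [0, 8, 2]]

first zero-pivot column = 0

Naive forward elimination:
R2 <- R2 - (4)*R1:  [  0  -4  -4 ]
R3 <- R3 - (-2)*R2:  [  0   0  -6 ]
All pivots nonzero; naive elimination completes without hitting a zero pivot.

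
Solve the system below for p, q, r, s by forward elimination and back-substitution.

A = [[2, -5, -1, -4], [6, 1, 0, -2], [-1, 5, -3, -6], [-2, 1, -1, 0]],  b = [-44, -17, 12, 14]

Forward elimination on [A|b]:
R2 <- R2 - (3)*R1:  [   0   16    3   10  115 ]
R3 <- R3 - (-1/2)*R1:  [    0   5/2  -7/2    -8   -10 ]
R4 <- R4 - (-1)*R1:  [   0   -4   -2   -4  -30 ]
R3 <- R3 - (5/32)*R2:  [       0        0  -127/32  -153/16  -895/32 ]
R4 <- R4 - (-1/4)*R2:  [    0     0  -5/4  -3/2  -5/4 ]
R4 <- R4 - (40/127)*R3:  [       0        0        0  192/127  960/127 ]
Row echelon form:
[ 2  -5       -1       -4  |      -44 ]
[ 0  16        3       10  |      115 ]
[ 0   0  -127/32  -153/16  |  -895/32 ]
[ 0   0        0  192/127  |  960/127 ]
Back-substitution:
s = (960/127) / (192/127) = 5
r = (-895/32 - (-153/16)*(5)) / (-127/32) = -5
q = (115 - (3)*(-5) - (10)*(5)) / 16 = 5
p = (-44 - (-5)*(5) - (-1)*(-5) - (-4)*(5)) / 2 = -2

(-2, 5, -5, 5)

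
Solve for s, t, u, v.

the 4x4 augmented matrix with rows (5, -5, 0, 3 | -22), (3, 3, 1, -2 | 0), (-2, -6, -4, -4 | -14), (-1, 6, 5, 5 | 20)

(-2, 3, -1, 1)

Forward elimination on [A|b]:
R2 <- R2 - (3/5)*R1:  [     0      6      1  -19/5   66/5 ]
R3 <- R3 - (-2/5)*R1:  [      0      -8      -4   -14/5  -114/5 ]
R4 <- R4 - (-1/5)*R1:  [    0     5     5  28/5  78/5 ]
R3 <- R3 - (-4/3)*R2:  [       0        0     -8/3  -118/15    -26/5 ]
R4 <- R4 - (5/6)*R2:  [      0       0    25/6  263/30    23/5 ]
R4 <- R4 - (-25/16)*R3:  [       0        0        0  -141/40  -141/40 ]
Row echelon form:
[ 5  -5     0        3  |      -22 ]
[ 0   6     1    -19/5  |     66/5 ]
[ 0   0  -8/3  -118/15  |    -26/5 ]
[ 0   0     0  -141/40  |  -141/40 ]
Back-substitution:
v = (-141/40) / (-141/40) = 1
u = (-26/5 - (-118/15)*(1)) / (-8/3) = -1
t = (66/5 - (1)*(-1) - (-19/5)*(1)) / 6 = 3
s = (-22 - (-5)*(3) - (3)*(1)) / 5 = -2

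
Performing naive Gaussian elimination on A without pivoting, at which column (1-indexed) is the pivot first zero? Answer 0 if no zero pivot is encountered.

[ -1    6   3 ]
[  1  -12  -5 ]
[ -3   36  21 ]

Naive forward elimination:
R2 <- R2 - (-1)*R1:  [  0  -6  -2 ]
R3 <- R3 - (3)*R1:  [  0  18  12 ]
R3 <- R3 - (-3)*R2:  [ 0  0  6 ]
All pivots nonzero; naive elimination completes without hitting a zero pivot.

first zero-pivot column = 0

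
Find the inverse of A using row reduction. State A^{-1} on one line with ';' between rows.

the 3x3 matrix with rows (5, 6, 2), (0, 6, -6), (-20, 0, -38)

inverse = [19/15 -19/15 4/15; -2/3 5/6 -1/6; -2/3 2/3 -1/6]

Gauss-Jordan on [A | I]:
R1 <- (1/5)*R1:  [   1  6/5  2/5  |  1/5    0    0 ]
R3 <- R3 - (-20)*R1:  [   0   24  -30  |    4    0    1 ]
R2 <- (1/6)*R2:  [   0    1   -1  |    0  1/6    0 ]
R1 <- R1 - (6/5)*R2:  [    1     0   8/5  |   1/5  -1/5     0 ]
R3 <- R3 - (24)*R2:  [  0   0  -6  |   4  -4   1 ]
R3 <- (1/-6)*R3:  [    0     0     1  |  -2/3   2/3  -1/6 ]
R1 <- R1 - (8/5)*R3:  [      1       0       0  |   19/15  -19/15    4/15 ]
R2 <- R2 - (-1)*R3:  [    0     1     0  |  -2/3   5/6  -1/6 ]
Right block of [I | A^{-1}] is the inverse:
[ 19/15  -19/15  4/15 ]
[  -2/3     5/6  -1/6 ]
[  -2/3     2/3  -1/6 ]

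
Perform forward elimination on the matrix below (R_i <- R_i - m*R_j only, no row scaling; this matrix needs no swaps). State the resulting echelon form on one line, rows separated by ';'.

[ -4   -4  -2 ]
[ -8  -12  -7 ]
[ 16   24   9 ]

REF = [-4 -4 -2; 0 -4 -3; 0 0 -5]

Forward elimination:
R2 <- R2 - (2)*R1:  [  0  -4  -3 ]
R3 <- R3 - (-4)*R1:  [ 0  8  1 ]
R3 <- R3 - (-2)*R2:  [  0   0  -5 ]
Row echelon form:
[ -4  -4  -2 ]
[  0  -4  -3 ]
[  0   0  -5 ]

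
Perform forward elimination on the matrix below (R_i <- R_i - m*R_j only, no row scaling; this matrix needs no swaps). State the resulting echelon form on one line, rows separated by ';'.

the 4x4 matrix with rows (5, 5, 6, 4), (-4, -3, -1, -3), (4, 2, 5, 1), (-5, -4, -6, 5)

Forward elimination:
R2 <- R2 - (-4/5)*R1:  [    0     1  19/5   1/5 ]
R3 <- R3 - (4/5)*R1:  [     0     -2    1/5  -11/5 ]
R4 <- R4 - (-1)*R1:  [ 0  1  0  9 ]
R3 <- R3 - (-2)*R2:  [    0     0  39/5  -9/5 ]
R4 <- R4 - (1)*R2:  [     0      0  -19/5   44/5 ]
R4 <- R4 - (-19/39)*R3:  [      0       0       0  103/13 ]
Row echelon form:
[ 5  5     6       4 ]
[ 0  1  19/5     1/5 ]
[ 0  0  39/5    -9/5 ]
[ 0  0     0  103/13 ]

REF = [5 5 6 4; 0 1 19/5 1/5; 0 0 39/5 -9/5; 0 0 0 103/13]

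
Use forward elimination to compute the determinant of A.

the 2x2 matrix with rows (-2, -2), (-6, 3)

Forward elimination:
R2 <- R2 - (3)*R1:  [ 0  9 ]
Upper-triangular form:
[ -2  -2 ]
[  0   9 ]
det(A) = (-1)^0 * (-2) * (9) = -18  (0 row swaps -> sign +1)

det(A) = -18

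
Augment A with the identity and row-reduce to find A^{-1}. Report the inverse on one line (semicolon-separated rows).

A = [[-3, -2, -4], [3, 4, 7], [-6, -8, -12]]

Gauss-Jordan on [A | I]:
R1 <- (1/-3)*R1:  [    1   2/3   4/3  |  -1/3     0     0 ]
R2 <- R2 - (3)*R1:  [ 0  2  3  |  1  1  0 ]
R3 <- R3 - (-6)*R1:  [  0  -4  -4  |  -2   0   1 ]
R2 <- (1/2)*R2:  [   0    1  3/2  |  1/2  1/2    0 ]
R1 <- R1 - (2/3)*R2:  [    1     0   1/3  |  -2/3  -1/3     0 ]
R3 <- R3 - (-4)*R2:  [ 0  0  2  |  0  2  1 ]
R3 <- (1/2)*R3:  [   0    0    1  |    0    1  1/2 ]
R1 <- R1 - (1/3)*R3:  [    1     0     0  |  -2/3  -2/3  -1/6 ]
R2 <- R2 - (3/2)*R3:  [    0     1     0  |   1/2    -1  -3/4 ]
Right block of [I | A^{-1}] is the inverse:
[ -2/3  -2/3  -1/6 ]
[  1/2    -1  -3/4 ]
[    0     1   1/2 ]

inverse = [-2/3 -2/3 -1/6; 1/2 -1 -3/4; 0 1 1/2]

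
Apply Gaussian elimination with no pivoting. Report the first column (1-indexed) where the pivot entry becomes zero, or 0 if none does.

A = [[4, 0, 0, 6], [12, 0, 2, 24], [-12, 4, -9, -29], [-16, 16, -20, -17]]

first zero-pivot column = 2

Naive forward elimination:
R2 <- R2 - (3)*R1:  [ 0  0  2  6 ]
R3 <- R3 - (-3)*R1:  [   0    4   -9  -11 ]
R4 <- R4 - (-4)*R1:  [   0   16  -20    7 ]
Matrix at this point:
[ 4   0    0    6 ]
[ 0   0    2    6 ]
[ 0   4   -9  -11 ]
[ 0  16  -20    7 ]
Pivot entry (2,2) is zero but row 3 has 4 in column 2 -> naive elimination stops; a row interchange (e.g. R2 <-> R3) would be required here.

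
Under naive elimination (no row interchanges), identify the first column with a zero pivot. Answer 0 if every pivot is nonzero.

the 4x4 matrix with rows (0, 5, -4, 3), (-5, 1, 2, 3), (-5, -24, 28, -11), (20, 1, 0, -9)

first zero-pivot column = 1

Naive forward elimination:
Pivot entry (1,1) is zero but row 2 has -5 in column 1 -> naive elimination stops; a row interchange (e.g. R1 <-> R2) would be required here.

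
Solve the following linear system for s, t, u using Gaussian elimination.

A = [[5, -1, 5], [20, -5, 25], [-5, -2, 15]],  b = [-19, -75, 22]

(-4, -1, 0)

Forward elimination on [A|b]:
R2 <- R2 - (4)*R1:  [  0  -1   5   1 ]
R3 <- R3 - (-1)*R1:  [  0  -3  20   3 ]
R3 <- R3 - (3)*R2:  [ 0  0  5  0 ]
Row echelon form:
[ 5  -1  5  |  -19 ]
[ 0  -1  5  |    1 ]
[ 0   0  5  |    0 ]
Back-substitution:
u = (0) / 5 = 0
t = (1 - (5)*(0)) / -1 = -1
s = (-19 - (-1)*(-1) - (5)*(0)) / 5 = -4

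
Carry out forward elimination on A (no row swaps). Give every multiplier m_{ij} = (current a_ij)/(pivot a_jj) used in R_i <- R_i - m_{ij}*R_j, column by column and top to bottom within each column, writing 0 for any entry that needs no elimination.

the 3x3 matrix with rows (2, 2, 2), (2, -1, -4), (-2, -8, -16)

multipliers: 1, -1, 2

Forward elimination:
R2 <- R2 - (1)*R1:  [  0  -3  -6 ]
R3 <- R3 - (-1)*R1:  [   0   -6  -14 ]
R3 <- R3 - (2)*R2:  [  0   0  -2 ]
Multipliers (in order of application): m_{21} = 1, m_{31} = -1, m_{32} = 2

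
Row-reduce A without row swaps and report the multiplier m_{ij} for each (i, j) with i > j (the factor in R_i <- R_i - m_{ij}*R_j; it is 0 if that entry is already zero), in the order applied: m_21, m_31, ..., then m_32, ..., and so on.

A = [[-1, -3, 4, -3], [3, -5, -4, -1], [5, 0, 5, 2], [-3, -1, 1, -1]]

Forward elimination:
R2 <- R2 - (-3)*R1:  [   0  -14    8  -10 ]
R3 <- R3 - (-5)*R1:  [   0  -15   25  -13 ]
R4 <- R4 - (3)*R1:  [   0    8  -11    8 ]
R3 <- R3 - (15/14)*R2:  [     0      0  115/7  -16/7 ]
R4 <- R4 - (-4/7)*R2:  [     0      0  -45/7   16/7 ]
R4 <- R4 - (-9/23)*R3:  [     0      0      0  32/23 ]
Multipliers (in order of application): m_{21} = -3, m_{31} = -5, m_{41} = 3, m_{32} = 15/14, m_{42} = -4/7, m_{43} = -9/23

multipliers: -3, -5, 3, 15/14, -4/7, -9/23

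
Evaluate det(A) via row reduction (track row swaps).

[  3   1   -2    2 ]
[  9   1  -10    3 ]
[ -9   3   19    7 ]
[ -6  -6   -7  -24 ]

det(A) = 12

Forward elimination:
R2 <- R2 - (3)*R1:  [  0  -2  -4  -3 ]
R3 <- R3 - (-3)*R1:  [  0   6  13  13 ]
R4 <- R4 - (-2)*R1:  [   0   -4  -11  -20 ]
R3 <- R3 - (-3)*R2:  [ 0  0  1  4 ]
R4 <- R4 - (2)*R2:  [   0    0   -3  -14 ]
R4 <- R4 - (-3)*R3:  [  0   0   0  -2 ]
Upper-triangular form:
[ 3   1  -2   2 ]
[ 0  -2  -4  -3 ]
[ 0   0   1   4 ]
[ 0   0   0  -2 ]
det(A) = (-1)^0 * (3) * (-2) * (1) * (-2) = 12  (0 row swaps -> sign +1)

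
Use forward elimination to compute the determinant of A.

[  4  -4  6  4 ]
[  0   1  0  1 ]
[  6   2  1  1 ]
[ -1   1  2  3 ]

det(A) = 54

Forward elimination:
R3 <- R3 - (3/2)*R1:  [  0   8  -8  -5 ]
R4 <- R4 - (-1/4)*R1:  [   0    0  7/2    4 ]
R3 <- R3 - (8)*R2:  [   0    0   -8  -13 ]
R4 <- R4 - (-7/16)*R3:  [      0       0       0  -27/16 ]
Upper-triangular form:
[ 4  -4   6       4 ]
[ 0   1   0       1 ]
[ 0   0  -8     -13 ]
[ 0   0   0  -27/16 ]
det(A) = (-1)^0 * (4) * (1) * (-8) * (-27/16) = 54  (0 row swaps -> sign +1)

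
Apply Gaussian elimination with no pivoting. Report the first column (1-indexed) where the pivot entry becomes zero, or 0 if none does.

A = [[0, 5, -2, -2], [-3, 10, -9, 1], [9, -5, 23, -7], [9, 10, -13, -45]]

Naive forward elimination:
Pivot entry (1,1) is zero but row 2 has -3 in column 1 -> naive elimination stops; a row interchange (e.g. R1 <-> R2) would be required here.

first zero-pivot column = 1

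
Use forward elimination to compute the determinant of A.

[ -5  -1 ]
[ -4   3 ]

det(A) = -19

Forward elimination:
R2 <- R2 - (4/5)*R1:  [    0  19/5 ]
Upper-triangular form:
[ -5    -1 ]
[  0  19/5 ]
det(A) = (-1)^0 * (-5) * (19/5) = -19  (0 row swaps -> sign +1)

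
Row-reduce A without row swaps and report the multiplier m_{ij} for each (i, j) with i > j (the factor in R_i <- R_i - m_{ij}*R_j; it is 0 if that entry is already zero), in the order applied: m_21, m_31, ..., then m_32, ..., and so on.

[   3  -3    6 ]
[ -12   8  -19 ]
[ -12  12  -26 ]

multipliers: -4, -4, 0

Forward elimination:
R2 <- R2 - (-4)*R1:  [  0  -4   5 ]
R3 <- R3 - (-4)*R1:  [  0   0  -2 ]
R3: entry in column 2 is already 0 -> m_{32} = 0 (no row operation needed)
Multipliers (in order of application): m_{21} = -4, m_{31} = -4, m_{32} = 0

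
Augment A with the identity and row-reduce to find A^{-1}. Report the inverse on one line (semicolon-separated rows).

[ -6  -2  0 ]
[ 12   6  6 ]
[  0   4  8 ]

Gauss-Jordan on [A | I]:
R1 <- (1/-6)*R1:  [    1   1/3     0  |  -1/6     0     0 ]
R2 <- R2 - (12)*R1:  [ 0  2  6  |  2  1  0 ]
R2 <- (1/2)*R2:  [   0    1    3  |    1  1/2    0 ]
R1 <- R1 - (1/3)*R2:  [    1     0    -1  |  -1/2  -1/6     0 ]
R3 <- R3 - (4)*R2:  [  0   0  -4  |  -4  -2   1 ]
R3 <- (1/-4)*R3:  [    0     0     1  |     1   1/2  -1/4 ]
R1 <- R1 - (-1)*R3:  [    1     0     0  |   1/2   1/3  -1/4 ]
R2 <- R2 - (3)*R3:  [   0    1    0  |   -2   -1  3/4 ]
Right block of [I | A^{-1}] is the inverse:
[ 1/2  1/3  -1/4 ]
[  -2   -1   3/4 ]
[   1  1/2  -1/4 ]

inverse = [1/2 1/3 -1/4; -2 -1 3/4; 1 1/2 -1/4]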